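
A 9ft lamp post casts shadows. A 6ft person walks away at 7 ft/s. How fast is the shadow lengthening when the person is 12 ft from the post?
14 ft/s

By similar triangles: 9/(x+s) = 6/s
Solving: s = 6x/3
ds/dt = 6/3 · dx/dt = 2 · 7 = 14 ft/s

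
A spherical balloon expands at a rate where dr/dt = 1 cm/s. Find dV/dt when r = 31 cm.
3844π cm³/s

V = (4/3)πr³
dV/dt = dV/dr · dr/dt = 4πr² · 1
At r = 31: dV/dt = 3844π cm³/s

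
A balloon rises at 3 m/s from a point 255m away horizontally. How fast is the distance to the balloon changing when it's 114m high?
114√8669/8669 ≈ 1.224 m/s

z² = 255² + y²
z = √(255² + 114²) = 3√8669
dz/dt = y/z · dy/dt = 114/(3√8669) · 3 = 114√8669/8669 ≈ 1.224 m/s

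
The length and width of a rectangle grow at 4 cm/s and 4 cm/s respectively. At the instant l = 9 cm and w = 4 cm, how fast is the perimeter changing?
16 cm/s

P = 2(l + w)
dP/dt = 2(dl/dt + dw/dt) = 2(4 + 4) = 16 cm/s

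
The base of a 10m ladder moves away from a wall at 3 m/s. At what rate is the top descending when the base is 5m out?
√3 ≈ 1.732 m/s

x² + y² = 10²
2x·dx/dt + 2y·dy/dt = 0
dy/dt = -x/y · dx/dt = -5/(5√3) · 3 = -√3 m/s
The top is descending at √3 ≈ 1.732 m/s.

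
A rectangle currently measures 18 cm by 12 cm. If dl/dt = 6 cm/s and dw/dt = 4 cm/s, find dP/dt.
20 cm/s

P = 2(l + w)
dP/dt = 2(dl/dt + dw/dt) = 2(6 + 4) = 20 cm/s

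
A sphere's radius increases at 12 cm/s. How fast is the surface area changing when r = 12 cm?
1152π cm²/s

S = 4πr²
dS/dt = dS/dr · dr/dt = 8πr · 12
At r = 12: dS/dt = 1152π cm²/s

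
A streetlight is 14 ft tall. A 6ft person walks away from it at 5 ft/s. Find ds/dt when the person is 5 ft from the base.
15/4 ft/s

By similar triangles: 14/(x+s) = 6/s
Solving: s = 6x/8
ds/dt = 6/8 · dx/dt = 3/4 · 5 = 15/4 ft/s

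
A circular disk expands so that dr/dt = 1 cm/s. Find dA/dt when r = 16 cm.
32π cm²/s

A = πr²
dA/dt = 2πr · dr/dt = 2π(16)(1) = 32π cm²/s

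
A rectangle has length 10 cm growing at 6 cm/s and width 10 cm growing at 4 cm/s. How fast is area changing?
100 cm²/s

A = lw
dA/dt = w·dl/dt + l·dw/dt = 10·6 + 10·4 = 100 cm²/s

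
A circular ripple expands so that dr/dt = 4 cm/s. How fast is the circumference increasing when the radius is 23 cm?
8π cm/s

C = 2πr
dC/dt = 2π · dr/dt = 2π · 4 = 8π cm/s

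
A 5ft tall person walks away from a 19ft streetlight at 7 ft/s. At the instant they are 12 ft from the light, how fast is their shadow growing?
5/2 ft/s

By similar triangles: 19/(x+s) = 5/s
Solving: s = 5x/14
ds/dt = 5/14 · dx/dt = 5/14 · 7 = 5/2 ft/s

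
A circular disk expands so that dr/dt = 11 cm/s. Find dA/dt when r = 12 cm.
264π cm²/s

A = πr²
dA/dt = 2πr · dr/dt = 2π(12)(11) = 264π cm²/s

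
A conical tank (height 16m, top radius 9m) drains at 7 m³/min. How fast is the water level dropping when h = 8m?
28/(81π) ≈ 0.11 m/min

r/h = 9/16, so r = (9/16)h
V = (1/3)πr²h = (1/3)π((9/16)h)²h = (27/256)πh³
dV/dh = (81/256)πh²
dh/dt = (dV/dt)/(dV/dh) = -7/((81/256)π·8²) = -28/(81π) m/min
The level is dropping at 28/(81π) ≈ 0.11 m/min.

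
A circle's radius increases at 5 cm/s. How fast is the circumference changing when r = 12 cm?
10π cm/s

C = 2πr
dC/dt = 2π · dr/dt = 2π · 5 = 10π cm/s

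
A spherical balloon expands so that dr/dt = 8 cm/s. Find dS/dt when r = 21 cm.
1344π cm²/s

S = 4πr²
dS/dt = dS/dr · dr/dt = 8πr · 8
At r = 21: dS/dt = 1344π cm²/s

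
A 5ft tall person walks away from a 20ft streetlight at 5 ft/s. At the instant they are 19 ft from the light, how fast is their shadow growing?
5/3 ft/s

By similar triangles: 20/(x+s) = 5/s
Solving: s = 5x/15
ds/dt = 5/15 · dx/dt = 1/3 · 5 = 5/3 ft/s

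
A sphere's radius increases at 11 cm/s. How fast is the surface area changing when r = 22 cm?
1936π cm²/s

S = 4πr²
dS/dt = dS/dr · dr/dt = 8πr · 11
At r = 22: dS/dt = 1936π cm²/s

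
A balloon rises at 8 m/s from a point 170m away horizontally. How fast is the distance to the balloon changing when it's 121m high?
968√43541/43541 ≈ 4.639 m/s

z² = 170² + y²
z = √(170² + 121²) = √43541
dz/dt = y/z · dy/dt = 121/√43541 · 8 = 968√43541/43541 ≈ 4.639 m/s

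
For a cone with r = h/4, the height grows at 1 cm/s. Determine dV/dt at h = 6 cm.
9π/4 cm³/s

V = (1/3)π(h/4)²h = πh³/48
dV/dt = πh²/16 · 1
At h = 6: dV/dt = 9π/4 cm³/s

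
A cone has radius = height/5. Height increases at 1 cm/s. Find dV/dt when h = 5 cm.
π cm³/s

V = (1/3)π(h/5)²h = πh³/75
dV/dt = πh²/25 · 1
At h = 5: dV/dt = π cm³/s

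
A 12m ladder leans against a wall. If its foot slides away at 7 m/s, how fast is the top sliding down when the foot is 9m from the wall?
3√7 ≈ 7.937 m/s

x² + y² = 12²
2x·dx/dt + 2y·dy/dt = 0
dy/dt = -x/y · dx/dt = -9/(3√7) · 7 = -3√7 m/s
The top is descending at 3√7 ≈ 7.937 m/s.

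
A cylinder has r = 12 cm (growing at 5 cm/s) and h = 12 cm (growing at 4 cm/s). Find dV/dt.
2016π cm³/s

V = πr²h
dV/dt = 2πrh·dr/dt + πr²·dh/dt
= 2π(12)(12)(5) + π(12)²(4)
= 2016π cm³/s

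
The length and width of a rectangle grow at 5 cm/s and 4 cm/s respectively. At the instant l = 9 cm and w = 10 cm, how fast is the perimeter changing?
18 cm/s

P = 2(l + w)
dP/dt = 2(dl/dt + dw/dt) = 2(5 + 4) = 18 cm/s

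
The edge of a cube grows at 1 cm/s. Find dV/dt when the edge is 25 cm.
1875 cm³/s

V = s³
dV/dt = 3s² · ds/dt = 3·25²·1 = 1875 cm³/s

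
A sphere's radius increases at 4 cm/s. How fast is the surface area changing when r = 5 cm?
160π cm²/s

S = 4πr²
dS/dt = dS/dr · dr/dt = 8πr · 4
At r = 5: dS/dt = 160π cm²/s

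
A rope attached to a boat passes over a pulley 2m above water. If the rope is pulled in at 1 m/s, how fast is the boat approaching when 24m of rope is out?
12√143/143 ≈ 1.003 m/s

rope² = x² + 2²
x = √(24² - 2²) = 2√143
dx/dt = (rope/x) · d(rope)/dt = (24/(2√143)) · (-1) = -12√143/143 m/s
The boat approaches at 12√143/143 ≈ 1.003 m/s.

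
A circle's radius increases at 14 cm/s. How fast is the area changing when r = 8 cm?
224π cm²/s

A = πr²
dA/dt = 2πr · dr/dt = 2π(8)(14) = 224π cm²/s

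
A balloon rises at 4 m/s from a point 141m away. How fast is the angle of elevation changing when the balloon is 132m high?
0.015119 rad/s

tan(θ) = y/141
sec²(θ) · dθ/dt = (1/141) · dy/dt
dθ/dt = cos²(θ)/141 · 4 = 141/(141² + 132²) · 4
dθ/dt = 0.015119 rad/s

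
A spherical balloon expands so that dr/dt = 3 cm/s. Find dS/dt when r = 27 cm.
648π cm²/s

S = 4πr²
dS/dt = dS/dr · dr/dt = 8πr · 3
At r = 27: dS/dt = 648π cm²/s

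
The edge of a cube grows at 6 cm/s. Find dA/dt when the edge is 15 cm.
1080 cm²/s

A = 6s²
dA/dt = 12s · ds/dt = 12·15·6 = 1080 cm²/s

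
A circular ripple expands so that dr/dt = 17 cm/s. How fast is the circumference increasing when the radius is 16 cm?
34π cm/s

C = 2πr
dC/dt = 2π · dr/dt = 2π · 17 = 34π cm/s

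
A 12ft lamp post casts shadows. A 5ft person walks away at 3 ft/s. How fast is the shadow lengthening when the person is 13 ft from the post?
15/7 ft/s

By similar triangles: 12/(x+s) = 5/s
Solving: s = 5x/7
ds/dt = 5/7 · dx/dt = 5/7 · 3 = 15/7 ft/s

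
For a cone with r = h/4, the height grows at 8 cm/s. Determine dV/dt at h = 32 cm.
512π cm³/s

V = (1/3)π(h/4)²h = πh³/48
dV/dt = πh²/16 · 8
At h = 32: dV/dt = 512π cm³/s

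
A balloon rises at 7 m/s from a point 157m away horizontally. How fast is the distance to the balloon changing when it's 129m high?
903√41290/41290 ≈ 4.444 m/s

z² = 157² + y²
z = √(157² + 129²) = √41290
dz/dt = y/z · dy/dt = 129/√41290 · 7 = 903√41290/41290 ≈ 4.444 m/s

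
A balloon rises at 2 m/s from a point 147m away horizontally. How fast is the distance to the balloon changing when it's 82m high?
164√28333/28333 ≈ 0.9743 m/s

z² = 147² + y²
z = √(147² + 82²) = √28333
dz/dt = y/z · dy/dt = 82/√28333 · 2 = 164√28333/28333 ≈ 0.9743 m/s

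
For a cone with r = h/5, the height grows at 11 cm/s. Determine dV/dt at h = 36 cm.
14256π/25 cm³/s

V = (1/3)π(h/5)²h = πh³/75
dV/dt = πh²/25 · 11
At h = 36: dV/dt = 14256π/25 cm³/s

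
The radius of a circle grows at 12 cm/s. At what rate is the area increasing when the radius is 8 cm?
192π cm²/s

A = πr²
dA/dt = 2πr · dr/dt = 2π(8)(12) = 192π cm²/s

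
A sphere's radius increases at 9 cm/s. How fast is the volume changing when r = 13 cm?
6084π cm³/s

V = (4/3)πr³
dV/dt = dV/dr · dr/dt = 4πr² · 9
At r = 13: dV/dt = 6084π cm³/s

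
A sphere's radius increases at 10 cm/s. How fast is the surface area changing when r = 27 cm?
2160π cm²/s

S = 4πr²
dS/dt = dS/dr · dr/dt = 8πr · 10
At r = 27: dS/dt = 2160π cm²/s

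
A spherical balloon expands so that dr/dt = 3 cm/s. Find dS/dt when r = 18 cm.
432π cm²/s

S = 4πr²
dS/dt = dS/dr · dr/dt = 8πr · 3
At r = 18: dS/dt = 432π cm²/s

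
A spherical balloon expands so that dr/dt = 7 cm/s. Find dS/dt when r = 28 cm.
1568π cm²/s

S = 4πr²
dS/dt = dS/dr · dr/dt = 8πr · 7
At r = 28: dS/dt = 1568π cm²/s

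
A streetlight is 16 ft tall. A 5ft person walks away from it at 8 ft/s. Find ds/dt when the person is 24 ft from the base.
40/11 ft/s

By similar triangles: 16/(x+s) = 5/s
Solving: s = 5x/11
ds/dt = 5/11 · dx/dt = 5/11 · 8 = 40/11 ft/s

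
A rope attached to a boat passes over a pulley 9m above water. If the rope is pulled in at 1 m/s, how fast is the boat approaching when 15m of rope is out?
5/4 = 1.25 m/s

rope² = x² + 9²
x = √(15² - 9²) = 12
dx/dt = (rope/x) · d(rope)/dt = (15/12) · (-1) = -5/4 m/s
The boat approaches at 5/4 = 1.25 m/s.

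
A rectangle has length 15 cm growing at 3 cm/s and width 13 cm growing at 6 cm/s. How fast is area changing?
129 cm²/s

A = lw
dA/dt = w·dl/dt + l·dw/dt = 13·3 + 15·6 = 129 cm²/s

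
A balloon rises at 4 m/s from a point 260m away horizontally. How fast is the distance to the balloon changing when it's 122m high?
244√20621/20621 ≈ 1.699 m/s

z² = 260² + y²
z = √(260² + 122²) = 2√20621
dz/dt = y/z · dy/dt = 122/(2√20621) · 4 = 244√20621/20621 ≈ 1.699 m/s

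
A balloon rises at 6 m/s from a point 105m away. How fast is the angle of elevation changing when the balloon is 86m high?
0.0342 rad/s

tan(θ) = y/105
sec²(θ) · dθ/dt = (1/105) · dy/dt
dθ/dt = cos²(θ)/105 · 6 = 105/(105² + 86²) · 6
dθ/dt = 0.0342 rad/s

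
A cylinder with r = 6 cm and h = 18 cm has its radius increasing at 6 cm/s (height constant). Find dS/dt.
360π cm²/s

S = 2πrh + 2πr² (lateral + bases)
dS/dt = (2πh + 4πr)·dr/dt = (2π·18 + 4π·6)·6
= 360π cm²/s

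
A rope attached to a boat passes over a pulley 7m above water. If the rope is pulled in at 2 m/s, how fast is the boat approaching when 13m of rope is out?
13√30/30 ≈ 2.373 m/s

rope² = x² + 7²
x = √(13² - 7²) = 2√30
dx/dt = (rope/x) · d(rope)/dt = (13/(2√30)) · (-2) = -13√30/30 m/s
The boat approaches at 13√30/30 ≈ 2.373 m/s.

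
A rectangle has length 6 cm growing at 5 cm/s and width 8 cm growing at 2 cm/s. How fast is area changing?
52 cm²/s

A = lw
dA/dt = w·dl/dt + l·dw/dt = 8·5 + 6·2 = 52 cm²/s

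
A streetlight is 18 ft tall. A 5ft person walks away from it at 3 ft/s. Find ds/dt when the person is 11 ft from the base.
15/13 ft/s

By similar triangles: 18/(x+s) = 5/s
Solving: s = 5x/13
ds/dt = 5/13 · dx/dt = 5/13 · 3 = 15/13 ft/s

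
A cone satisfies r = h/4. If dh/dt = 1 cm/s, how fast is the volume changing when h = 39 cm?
1521π/16 cm³/s

V = (1/3)π(h/4)²h = πh³/48
dV/dt = πh²/16 · 1
At h = 39: dV/dt = 1521π/16 cm³/s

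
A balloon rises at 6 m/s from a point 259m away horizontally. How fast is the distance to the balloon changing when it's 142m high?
852√87245/87245 ≈ 2.884 m/s

z² = 259² + y²
z = √(259² + 142²) = √87245
dz/dt = y/z · dy/dt = 142/√87245 · 6 = 852√87245/87245 ≈ 2.884 m/s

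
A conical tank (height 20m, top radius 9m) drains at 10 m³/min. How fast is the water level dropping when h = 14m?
1000/(3969π) ≈ 0.0802 m/min

r/h = 9/20, so r = (9/20)h
V = (1/3)πr²h = (1/3)π((9/20)h)²h = (27/400)πh³
dV/dh = (81/400)πh²
dh/dt = (dV/dt)/(dV/dh) = -10/((81/400)π·14²) = -1000/(3969π) m/min
The level is dropping at 1000/(3969π) ≈ 0.0802 m/min.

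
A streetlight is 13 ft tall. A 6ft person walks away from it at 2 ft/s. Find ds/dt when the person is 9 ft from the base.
12/7 ft/s

By similar triangles: 13/(x+s) = 6/s
Solving: s = 6x/7
ds/dt = 6/7 · dx/dt = 6/7 · 2 = 12/7 ft/s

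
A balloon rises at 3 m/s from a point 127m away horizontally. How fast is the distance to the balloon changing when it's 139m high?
417√1418/7090 ≈ 2.215 m/s

z² = 127² + y²
z = √(127² + 139²) = 5√1418
dz/dt = y/z · dy/dt = 139/(5√1418) · 3 = 417√1418/7090 ≈ 2.215 m/s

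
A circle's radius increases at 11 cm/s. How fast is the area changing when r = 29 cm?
638π cm²/s

A = πr²
dA/dt = 2πr · dr/dt = 2π(29)(11) = 638π cm²/s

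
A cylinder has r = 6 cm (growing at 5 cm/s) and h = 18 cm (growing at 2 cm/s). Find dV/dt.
1152π cm³/s

V = πr²h
dV/dt = 2πrh·dr/dt + πr²·dh/dt
= 2π(6)(18)(5) + π(6)²(2)
= 1152π cm³/s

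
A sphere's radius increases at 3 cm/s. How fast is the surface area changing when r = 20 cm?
480π cm²/s

S = 4πr²
dS/dt = dS/dr · dr/dt = 8πr · 3
At r = 20: dS/dt = 480π cm²/s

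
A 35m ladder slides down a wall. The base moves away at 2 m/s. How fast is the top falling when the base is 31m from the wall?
31√66/66 ≈ 3.816 m/s

x² + y² = 35²
2x·dx/dt + 2y·dy/dt = 0
dy/dt = -x/y · dx/dt = -31/(2√66) · 2 = -31√66/66 m/s
The top is descending at 31√66/66 ≈ 3.816 m/s.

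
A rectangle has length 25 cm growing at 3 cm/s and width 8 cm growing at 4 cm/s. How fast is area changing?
124 cm²/s

A = lw
dA/dt = w·dl/dt + l·dw/dt = 8·3 + 25·4 = 124 cm²/s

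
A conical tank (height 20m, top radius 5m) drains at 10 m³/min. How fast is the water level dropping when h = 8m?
5/(2π) ≈ 0.7958 m/min

r/h = 5/20, so r = (1/4)h
V = (1/3)πr²h = (1/3)π((1/4)h)²h = (1/48)πh³
dV/dh = (1/16)πh²
dh/dt = (dV/dt)/(dV/dh) = -10/((1/16)π·8²) = -5/(2π) m/min
The level is dropping at 5/(2π) ≈ 0.7958 m/min.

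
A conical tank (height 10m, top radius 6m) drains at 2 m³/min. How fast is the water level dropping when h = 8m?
25/(288π) ≈ 0.02763 m/min

r/h = 6/10, so r = (3/5)h
V = (1/3)πr²h = (1/3)π((3/5)h)²h = (3/25)πh³
dV/dh = (9/25)πh²
dh/dt = (dV/dt)/(dV/dh) = -2/((9/25)π·8²) = -25/(288π) m/min
The level is dropping at 25/(288π) ≈ 0.02763 m/min.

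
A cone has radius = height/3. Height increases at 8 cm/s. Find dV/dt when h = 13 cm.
1352π/9 cm³/s

V = (1/3)π(h/3)²h = πh³/27
dV/dt = πh²/9 · 8
At h = 13: dV/dt = 1352π/9 cm³/s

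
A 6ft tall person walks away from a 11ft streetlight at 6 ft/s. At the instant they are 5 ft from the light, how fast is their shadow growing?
36/5 ft/s

By similar triangles: 11/(x+s) = 6/s
Solving: s = 6x/5
ds/dt = 6/5 · dx/dt = 6/5 · 6 = 36/5 ft/s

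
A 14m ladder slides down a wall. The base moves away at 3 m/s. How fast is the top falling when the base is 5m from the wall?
5√19/19 ≈ 1.147 m/s

x² + y² = 14²
2x·dx/dt + 2y·dy/dt = 0
dy/dt = -x/y · dx/dt = -5/(3√19) · 3 = -5√19/19 m/s
The top is descending at 5√19/19 ≈ 1.147 m/s.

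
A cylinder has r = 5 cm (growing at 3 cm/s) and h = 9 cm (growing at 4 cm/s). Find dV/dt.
370π cm³/s

V = πr²h
dV/dt = 2πrh·dr/dt + πr²·dh/dt
= 2π(5)(9)(3) + π(5)²(4)
= 370π cm³/s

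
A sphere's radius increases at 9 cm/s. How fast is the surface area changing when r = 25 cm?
1800π cm²/s

S = 4πr²
dS/dt = dS/dr · dr/dt = 8πr · 9
At r = 25: dS/dt = 1800π cm²/s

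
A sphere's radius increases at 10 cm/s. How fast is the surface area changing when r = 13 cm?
1040π cm²/s

S = 4πr²
dS/dt = dS/dr · dr/dt = 8πr · 10
At r = 13: dS/dt = 1040π cm²/s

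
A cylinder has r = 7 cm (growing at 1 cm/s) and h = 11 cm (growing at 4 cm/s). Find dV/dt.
350π cm³/s

V = πr²h
dV/dt = 2πrh·dr/dt + πr²·dh/dt
= 2π(7)(11)(1) + π(7)²(4)
= 350π cm³/s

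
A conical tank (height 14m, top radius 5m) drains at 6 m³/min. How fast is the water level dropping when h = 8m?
147/(200π) ≈ 0.234 m/min

r/h = 5/14, so r = (5/14)h
V = (1/3)πr²h = (1/3)π((5/14)h)²h = (25/588)πh³
dV/dh = (25/196)πh²
dh/dt = (dV/dt)/(dV/dh) = -6/((25/196)π·8²) = -147/(200π) m/min
The level is dropping at 147/(200π) ≈ 0.234 m/min.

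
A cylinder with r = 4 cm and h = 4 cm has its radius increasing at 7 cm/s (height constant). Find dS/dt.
168π cm²/s

S = 2πrh + 2πr² (lateral + bases)
dS/dt = (2πh + 4πr)·dr/dt = (2π·4 + 4π·4)·7
= 168π cm²/s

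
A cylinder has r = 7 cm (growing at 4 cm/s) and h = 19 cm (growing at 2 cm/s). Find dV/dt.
1162π cm³/s

V = πr²h
dV/dt = 2πrh·dr/dt + πr²·dh/dt
= 2π(7)(19)(4) + π(7)²(2)
= 1162π cm³/s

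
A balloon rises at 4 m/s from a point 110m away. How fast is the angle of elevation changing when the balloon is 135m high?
0.014509 rad/s

tan(θ) = y/110
sec²(θ) · dθ/dt = (1/110) · dy/dt
dθ/dt = cos²(θ)/110 · 4 = 110/(110² + 135²) · 4
dθ/dt = 0.014509 rad/s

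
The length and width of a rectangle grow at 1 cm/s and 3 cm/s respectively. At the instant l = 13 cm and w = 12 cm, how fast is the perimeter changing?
8 cm/s

P = 2(l + w)
dP/dt = 2(dl/dt + dw/dt) = 2(1 + 3) = 8 cm/s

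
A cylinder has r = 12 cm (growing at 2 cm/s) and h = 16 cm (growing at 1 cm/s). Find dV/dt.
912π cm³/s

V = πr²h
dV/dt = 2πrh·dr/dt + πr²·dh/dt
= 2π(12)(16)(2) + π(12)²(1)
= 912π cm³/s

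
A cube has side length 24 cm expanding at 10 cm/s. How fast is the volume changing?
17280 cm³/s

V = s³
dV/dt = 3s² · ds/dt = 3·24²·10 = 17280 cm³/s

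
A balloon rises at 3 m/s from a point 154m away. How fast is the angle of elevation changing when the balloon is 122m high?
0.011969 rad/s

tan(θ) = y/154
sec²(θ) · dθ/dt = (1/154) · dy/dt
dθ/dt = cos²(θ)/154 · 3 = 154/(154² + 122²) · 3
dθ/dt = 0.011969 rad/s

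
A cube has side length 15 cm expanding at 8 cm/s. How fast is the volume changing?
5400 cm³/s

V = s³
dV/dt = 3s² · ds/dt = 3·15²·8 = 5400 cm³/s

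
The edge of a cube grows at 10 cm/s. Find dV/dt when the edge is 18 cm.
9720 cm³/s

V = s³
dV/dt = 3s² · ds/dt = 3·18²·10 = 9720 cm³/s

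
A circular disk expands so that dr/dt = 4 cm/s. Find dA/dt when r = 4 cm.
32π cm²/s

A = πr²
dA/dt = 2πr · dr/dt = 2π(4)(4) = 32π cm²/s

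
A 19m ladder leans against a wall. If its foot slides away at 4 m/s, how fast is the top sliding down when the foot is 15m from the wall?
15√34/17 ≈ 5.145 m/s

x² + y² = 19²
2x·dx/dt + 2y·dy/dt = 0
dy/dt = -x/y · dx/dt = -15/(2√34) · 4 = -15√34/17 m/s
The top is descending at 15√34/17 ≈ 5.145 m/s.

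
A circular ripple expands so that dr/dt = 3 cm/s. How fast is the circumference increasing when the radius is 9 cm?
6π cm/s

C = 2πr
dC/dt = 2π · dr/dt = 2π · 3 = 6π cm/s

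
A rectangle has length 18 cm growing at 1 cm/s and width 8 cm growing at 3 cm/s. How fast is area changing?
62 cm²/s

A = lw
dA/dt = w·dl/dt + l·dw/dt = 8·1 + 18·3 = 62 cm²/s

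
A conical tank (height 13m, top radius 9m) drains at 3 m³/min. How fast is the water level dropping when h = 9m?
169/(2187π) ≈ 0.0246 m/min

r/h = 9/13, so r = (9/13)h
V = (1/3)πr²h = (1/3)π((9/13)h)²h = (27/169)πh³
dV/dh = (81/169)πh²
dh/dt = (dV/dt)/(dV/dh) = -3/((81/169)π·9²) = -169/(2187π) m/min
The level is dropping at 169/(2187π) ≈ 0.0246 m/min.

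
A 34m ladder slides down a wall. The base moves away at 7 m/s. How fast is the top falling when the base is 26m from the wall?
91√30/60 ≈ 8.307 m/s

x² + y² = 34²
2x·dx/dt + 2y·dy/dt = 0
dy/dt = -x/y · dx/dt = -26/(4√30) · 7 = -91√30/60 m/s
The top is descending at 91√30/60 ≈ 8.307 m/s.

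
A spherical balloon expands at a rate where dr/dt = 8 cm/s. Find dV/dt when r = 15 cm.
7200π cm³/s

V = (4/3)πr³
dV/dt = dV/dr · dr/dt = 4πr² · 8
At r = 15: dV/dt = 7200π cm³/s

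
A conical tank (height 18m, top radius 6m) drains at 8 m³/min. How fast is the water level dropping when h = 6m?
2/π ≈ 0.6366 m/min

r/h = 6/18, so r = (1/3)h
V = (1/3)πr²h = (1/3)π((1/3)h)²h = (1/27)πh³
dV/dh = (1/9)πh²
dh/dt = (dV/dt)/(dV/dh) = -8/((1/9)π·6²) = -2/π m/min
The level is dropping at 2/π ≈ 0.6366 m/min.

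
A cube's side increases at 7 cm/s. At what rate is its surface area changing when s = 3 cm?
252 cm²/s

A = 6s²
dA/dt = 12s · ds/dt = 12·3·7 = 252 cm²/s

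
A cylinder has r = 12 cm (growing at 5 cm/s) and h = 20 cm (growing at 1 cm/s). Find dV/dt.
2544π cm³/s

V = πr²h
dV/dt = 2πrh·dr/dt + πr²·dh/dt
= 2π(12)(20)(5) + π(12)²(1)
= 2544π cm³/s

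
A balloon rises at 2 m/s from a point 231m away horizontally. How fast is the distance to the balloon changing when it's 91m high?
13√1258/629 ≈ 0.733 m/s

z² = 231² + y²
z = √(231² + 91²) = 7√1258
dz/dt = y/z · dy/dt = 91/(7√1258) · 2 = 13√1258/629 ≈ 0.733 m/s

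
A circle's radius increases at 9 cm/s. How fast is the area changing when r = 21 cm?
378π cm²/s

A = πr²
dA/dt = 2πr · dr/dt = 2π(21)(9) = 378π cm²/s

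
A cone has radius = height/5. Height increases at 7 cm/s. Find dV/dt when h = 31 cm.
6727π/25 cm³/s

V = (1/3)π(h/5)²h = πh³/75
dV/dt = πh²/25 · 7
At h = 31: dV/dt = 6727π/25 cm³/s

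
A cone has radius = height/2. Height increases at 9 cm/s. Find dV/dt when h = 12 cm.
324π cm³/s

V = (1/3)π(h/2)²h = πh³/12
dV/dt = πh²/4 · 9
At h = 12: dV/dt = 324π cm³/s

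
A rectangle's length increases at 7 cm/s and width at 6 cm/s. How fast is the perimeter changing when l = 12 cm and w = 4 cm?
26 cm/s

P = 2(l + w)
dP/dt = 2(dl/dt + dw/dt) = 2(7 + 6) = 26 cm/s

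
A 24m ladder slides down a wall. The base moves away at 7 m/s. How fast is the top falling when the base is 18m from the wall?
3√7 ≈ 7.937 m/s

x² + y² = 24²
2x·dx/dt + 2y·dy/dt = 0
dy/dt = -x/y · dx/dt = -18/(6√7) · 7 = -3√7 m/s
The top is descending at 3√7 ≈ 7.937 m/s.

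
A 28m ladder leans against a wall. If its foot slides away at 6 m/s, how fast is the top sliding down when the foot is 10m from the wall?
10√19/19 ≈ 2.294 m/s

x² + y² = 28²
2x·dx/dt + 2y·dy/dt = 0
dy/dt = -x/y · dx/dt = -10/(6√19) · 6 = -10√19/19 m/s
The top is descending at 10√19/19 ≈ 2.294 m/s.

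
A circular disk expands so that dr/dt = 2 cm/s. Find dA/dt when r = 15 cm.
60π cm²/s

A = πr²
dA/dt = 2πr · dr/dt = 2π(15)(2) = 60π cm²/s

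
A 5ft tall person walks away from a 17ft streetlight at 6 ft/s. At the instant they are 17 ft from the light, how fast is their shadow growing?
5/2 ft/s

By similar triangles: 17/(x+s) = 5/s
Solving: s = 5x/12
ds/dt = 5/12 · dx/dt = 5/12 · 6 = 5/2 ft/s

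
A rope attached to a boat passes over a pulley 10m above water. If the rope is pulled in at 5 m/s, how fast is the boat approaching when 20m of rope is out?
10√3/3 ≈ 5.774 m/s

rope² = x² + 10²
x = √(20² - 10²) = 10√3
dx/dt = (rope/x) · d(rope)/dt = (20/(10√3)) · (-5) = -10√3/3 m/s
The boat approaches at 10√3/3 ≈ 5.774 m/s.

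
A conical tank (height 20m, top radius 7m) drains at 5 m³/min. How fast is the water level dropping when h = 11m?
2000/(5929π) ≈ 0.1074 m/min

r/h = 7/20, so r = (7/20)h
V = (1/3)πr²h = (1/3)π((7/20)h)²h = (49/1200)πh³
dV/dh = (49/400)πh²
dh/dt = (dV/dt)/(dV/dh) = -5/((49/400)π·11²) = -2000/(5929π) m/min
The level is dropping at 2000/(5929π) ≈ 0.1074 m/min.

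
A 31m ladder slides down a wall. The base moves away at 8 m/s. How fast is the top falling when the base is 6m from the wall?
48√37/185 ≈ 1.578 m/s

x² + y² = 31²
2x·dx/dt + 2y·dy/dt = 0
dy/dt = -x/y · dx/dt = -6/(5√37) · 8 = -48√37/185 m/s
The top is descending at 48√37/185 ≈ 1.578 m/s.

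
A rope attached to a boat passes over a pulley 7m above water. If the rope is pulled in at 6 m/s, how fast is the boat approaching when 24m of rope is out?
144√527/527 ≈ 6.273 m/s

rope² = x² + 7²
x = √(24² - 7²) = √527
dx/dt = (rope/x) · d(rope)/dt = (24/√527) · (-6) = -144√527/527 m/s
The boat approaches at 144√527/527 ≈ 6.273 m/s.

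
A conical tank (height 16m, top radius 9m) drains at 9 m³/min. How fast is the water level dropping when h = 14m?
64/(441π) ≈ 0.04619 m/min

r/h = 9/16, so r = (9/16)h
V = (1/3)πr²h = (1/3)π((9/16)h)²h = (27/256)πh³
dV/dh = (81/256)πh²
dh/dt = (dV/dt)/(dV/dh) = -9/((81/256)π·14²) = -64/(441π) m/min
The level is dropping at 64/(441π) ≈ 0.04619 m/min.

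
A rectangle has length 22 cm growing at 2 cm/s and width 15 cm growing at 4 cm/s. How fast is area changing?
118 cm²/s

A = lw
dA/dt = w·dl/dt + l·dw/dt = 15·2 + 22·4 = 118 cm²/s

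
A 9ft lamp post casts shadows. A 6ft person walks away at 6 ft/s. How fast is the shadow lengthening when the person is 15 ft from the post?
12 ft/s

By similar triangles: 9/(x+s) = 6/s
Solving: s = 6x/3
ds/dt = 6/3 · dx/dt = 2 · 6 = 12 ft/s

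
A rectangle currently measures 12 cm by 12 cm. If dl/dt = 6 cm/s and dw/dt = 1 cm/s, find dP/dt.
14 cm/s

P = 2(l + w)
dP/dt = 2(dl/dt + dw/dt) = 2(6 + 1) = 14 cm/s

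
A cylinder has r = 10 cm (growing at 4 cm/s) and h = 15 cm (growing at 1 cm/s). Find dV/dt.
1300π cm³/s

V = πr²h
dV/dt = 2πrh·dr/dt + πr²·dh/dt
= 2π(10)(15)(4) + π(10)²(1)
= 1300π cm³/s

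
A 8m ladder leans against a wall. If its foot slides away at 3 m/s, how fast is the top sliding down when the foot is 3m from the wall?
9√55/55 ≈ 1.214 m/s

x² + y² = 8²
2x·dx/dt + 2y·dy/dt = 0
dy/dt = -x/y · dx/dt = -3/√55 · 3 = -9√55/55 m/s
The top is descending at 9√55/55 ≈ 1.214 m/s.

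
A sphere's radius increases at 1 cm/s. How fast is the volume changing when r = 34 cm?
4624π cm³/s

V = (4/3)πr³
dV/dt = dV/dr · dr/dt = 4πr² · 1
At r = 34: dV/dt = 4624π cm³/s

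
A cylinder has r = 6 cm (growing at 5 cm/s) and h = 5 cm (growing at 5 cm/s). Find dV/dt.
480π cm³/s

V = πr²h
dV/dt = 2πrh·dr/dt + πr²·dh/dt
= 2π(6)(5)(5) + π(6)²(5)
= 480π cm³/s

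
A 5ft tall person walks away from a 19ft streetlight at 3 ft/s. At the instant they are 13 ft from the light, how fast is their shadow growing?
15/14 ft/s

By similar triangles: 19/(x+s) = 5/s
Solving: s = 5x/14
ds/dt = 5/14 · dx/dt = 5/14 · 3 = 15/14 ft/s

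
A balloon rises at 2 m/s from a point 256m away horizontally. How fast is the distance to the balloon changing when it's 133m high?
266√3329/16645 ≈ 0.9221 m/s

z² = 256² + y²
z = √(256² + 133²) = 5√3329
dz/dt = y/z · dy/dt = 133/(5√3329) · 2 = 266√3329/16645 ≈ 0.9221 m/s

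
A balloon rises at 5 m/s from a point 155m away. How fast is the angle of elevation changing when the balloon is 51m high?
0.029107 rad/s

tan(θ) = y/155
sec²(θ) · dθ/dt = (1/155) · dy/dt
dθ/dt = cos²(θ)/155 · 5 = 155/(155² + 51²) · 5
dθ/dt = 0.029107 rad/s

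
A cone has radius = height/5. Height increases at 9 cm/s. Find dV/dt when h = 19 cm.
3249π/25 cm³/s

V = (1/3)π(h/5)²h = πh³/75
dV/dt = πh²/25 · 9
At h = 19: dV/dt = 3249π/25 cm³/s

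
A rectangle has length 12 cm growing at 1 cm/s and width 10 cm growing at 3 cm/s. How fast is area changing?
46 cm²/s

A = lw
dA/dt = w·dl/dt + l·dw/dt = 10·1 + 12·3 = 46 cm²/s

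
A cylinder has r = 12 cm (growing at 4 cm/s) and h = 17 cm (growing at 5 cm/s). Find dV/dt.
2352π cm³/s

V = πr²h
dV/dt = 2πrh·dr/dt + πr²·dh/dt
= 2π(12)(17)(4) + π(12)²(5)
= 2352π cm³/s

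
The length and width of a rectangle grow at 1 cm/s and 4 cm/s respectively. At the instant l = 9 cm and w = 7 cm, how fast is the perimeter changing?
10 cm/s

P = 2(l + w)
dP/dt = 2(dl/dt + dw/dt) = 2(1 + 4) = 10 cm/s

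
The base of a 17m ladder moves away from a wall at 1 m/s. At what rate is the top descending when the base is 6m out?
6√253/253 ≈ 0.3772 m/s

x² + y² = 17²
2x·dx/dt + 2y·dy/dt = 0
dy/dt = -x/y · dx/dt = -6/√253 · 1 = -6√253/253 m/s
The top is descending at 6√253/253 ≈ 0.3772 m/s.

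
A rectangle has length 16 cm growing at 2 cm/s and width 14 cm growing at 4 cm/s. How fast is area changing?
92 cm²/s

A = lw
dA/dt = w·dl/dt + l·dw/dt = 14·2 + 16·4 = 92 cm²/s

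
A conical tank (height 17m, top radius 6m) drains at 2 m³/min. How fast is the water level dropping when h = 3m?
289/(162π) ≈ 0.5678 m/min

r/h = 6/17, so r = (6/17)h
V = (1/3)πr²h = (1/3)π((6/17)h)²h = (12/289)πh³
dV/dh = (36/289)πh²
dh/dt = (dV/dt)/(dV/dh) = -2/((36/289)π·3²) = -289/(162π) m/min
The level is dropping at 289/(162π) ≈ 0.5678 m/min.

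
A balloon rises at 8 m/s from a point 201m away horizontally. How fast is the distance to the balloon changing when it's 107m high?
428√2074/5185 ≈ 3.759 m/s

z² = 201² + y²
z = √(201² + 107²) = 5√2074
dz/dt = y/z · dy/dt = 107/(5√2074) · 8 = 428√2074/5185 ≈ 3.759 m/s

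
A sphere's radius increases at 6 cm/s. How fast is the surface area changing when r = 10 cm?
480π cm²/s

S = 4πr²
dS/dt = dS/dr · dr/dt = 8πr · 6
At r = 10: dS/dt = 480π cm²/s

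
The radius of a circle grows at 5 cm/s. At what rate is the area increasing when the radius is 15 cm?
150π cm²/s

A = πr²
dA/dt = 2πr · dr/dt = 2π(15)(5) = 150π cm²/s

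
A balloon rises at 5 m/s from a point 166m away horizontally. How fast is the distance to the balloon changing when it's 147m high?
147√49165/9833 ≈ 3.315 m/s

z² = 166² + y²
z = √(166² + 147²) = √49165
dz/dt = y/z · dy/dt = 147/√49165 · 5 = 147√49165/9833 ≈ 3.315 m/s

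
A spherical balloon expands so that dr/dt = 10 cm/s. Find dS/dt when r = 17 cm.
1360π cm²/s

S = 4πr²
dS/dt = dS/dr · dr/dt = 8πr · 10
At r = 17: dS/dt = 1360π cm²/s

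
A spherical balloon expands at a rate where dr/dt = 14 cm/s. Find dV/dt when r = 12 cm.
8064π cm³/s

V = (4/3)πr³
dV/dt = dV/dr · dr/dt = 4πr² · 14
At r = 12: dV/dt = 8064π cm³/s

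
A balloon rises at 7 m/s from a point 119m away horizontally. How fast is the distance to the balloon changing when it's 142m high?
994√1373/6865 ≈ 5.365 m/s

z² = 119² + y²
z = √(119² + 142²) = 5√1373
dz/dt = y/z · dy/dt = 142/(5√1373) · 7 = 994√1373/6865 ≈ 5.365 m/s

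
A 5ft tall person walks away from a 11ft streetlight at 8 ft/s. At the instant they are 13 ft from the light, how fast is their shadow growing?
20/3 ft/s

By similar triangles: 11/(x+s) = 5/s
Solving: s = 5x/6
ds/dt = 5/6 · dx/dt = 5/6 · 8 = 20/3 ft/s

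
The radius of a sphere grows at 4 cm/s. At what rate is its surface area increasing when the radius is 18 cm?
576π cm²/s

S = 4πr²
dS/dt = dS/dr · dr/dt = 8πr · 4
At r = 18: dS/dt = 576π cm²/s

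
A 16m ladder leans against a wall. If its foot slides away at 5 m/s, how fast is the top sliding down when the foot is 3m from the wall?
15√247/247 ≈ 0.9544 m/s

x² + y² = 16²
2x·dx/dt + 2y·dy/dt = 0
dy/dt = -x/y · dx/dt = -3/√247 · 5 = -15√247/247 m/s
The top is descending at 15√247/247 ≈ 0.9544 m/s.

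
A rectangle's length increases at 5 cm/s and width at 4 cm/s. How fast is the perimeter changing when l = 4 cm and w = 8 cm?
18 cm/s

P = 2(l + w)
dP/dt = 2(dl/dt + dw/dt) = 2(5 + 4) = 18 cm/s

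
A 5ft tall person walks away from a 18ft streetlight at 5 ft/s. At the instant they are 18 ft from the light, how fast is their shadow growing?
25/13 ft/s

By similar triangles: 18/(x+s) = 5/s
Solving: s = 5x/13
ds/dt = 5/13 · dx/dt = 5/13 · 5 = 25/13 ft/s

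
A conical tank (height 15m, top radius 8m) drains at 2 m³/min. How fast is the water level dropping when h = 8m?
225/(2048π) ≈ 0.03497 m/min

r/h = 8/15, so r = (8/15)h
V = (1/3)πr²h = (1/3)π((8/15)h)²h = (64/675)πh³
dV/dh = (64/225)πh²
dh/dt = (dV/dt)/(dV/dh) = -2/((64/225)π·8²) = -225/(2048π) m/min
The level is dropping at 225/(2048π) ≈ 0.03497 m/min.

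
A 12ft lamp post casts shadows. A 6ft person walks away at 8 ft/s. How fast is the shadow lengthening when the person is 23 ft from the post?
8 ft/s

By similar triangles: 12/(x+s) = 6/s
Solving: s = 6x/6
ds/dt = 6/6 · dx/dt = 1 · 8 = 8 ft/s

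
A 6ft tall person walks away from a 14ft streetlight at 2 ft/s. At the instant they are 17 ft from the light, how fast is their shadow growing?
3/2 ft/s

By similar triangles: 14/(x+s) = 6/s
Solving: s = 6x/8
ds/dt = 6/8 · dx/dt = 3/4 · 2 = 3/2 ft/s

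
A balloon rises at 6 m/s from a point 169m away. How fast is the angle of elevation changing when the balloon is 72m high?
0.030049 rad/s

tan(θ) = y/169
sec²(θ) · dθ/dt = (1/169) · dy/dt
dθ/dt = cos²(θ)/169 · 6 = 169/(169² + 72²) · 6
dθ/dt = 0.030049 rad/s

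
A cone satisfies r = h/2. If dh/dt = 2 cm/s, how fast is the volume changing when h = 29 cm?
841π/2 cm³/s

V = (1/3)π(h/2)²h = πh³/12
dV/dt = πh²/4 · 2
At h = 29: dV/dt = 841π/2 cm³/s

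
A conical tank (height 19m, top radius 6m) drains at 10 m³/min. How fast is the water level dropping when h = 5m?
361/(90π) ≈ 1.277 m/min

r/h = 6/19, so r = (6/19)h
V = (1/3)πr²h = (1/3)π((6/19)h)²h = (12/361)πh³
dV/dh = (36/361)πh²
dh/dt = (dV/dt)/(dV/dh) = -10/((36/361)π·5²) = -361/(90π) m/min
The level is dropping at 361/(90π) ≈ 1.277 m/min.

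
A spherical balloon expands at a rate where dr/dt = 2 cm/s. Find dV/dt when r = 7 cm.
392π cm³/s

V = (4/3)πr³
dV/dt = dV/dr · dr/dt = 4πr² · 2
At r = 7: dV/dt = 392π cm³/s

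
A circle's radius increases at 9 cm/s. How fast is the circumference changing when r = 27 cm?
18π cm/s

C = 2πr
dC/dt = 2π · dr/dt = 2π · 9 = 18π cm/s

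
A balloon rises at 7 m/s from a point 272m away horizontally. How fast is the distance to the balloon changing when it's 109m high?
763√85865/85865 ≈ 2.604 m/s

z² = 272² + y²
z = √(272² + 109²) = √85865
dz/dt = y/z · dy/dt = 109/√85865 · 7 = 763√85865/85865 ≈ 2.604 m/s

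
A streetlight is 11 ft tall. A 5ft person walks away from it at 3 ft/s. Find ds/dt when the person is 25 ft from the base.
5/2 ft/s

By similar triangles: 11/(x+s) = 5/s
Solving: s = 5x/6
ds/dt = 5/6 · dx/dt = 5/6 · 3 = 5/2 ft/s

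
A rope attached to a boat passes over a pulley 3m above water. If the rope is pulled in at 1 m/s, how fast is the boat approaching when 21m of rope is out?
7√3/12 ≈ 1.01 m/s

rope² = x² + 3²
x = √(21² - 3²) = 12√3
dx/dt = (rope/x) · d(rope)/dt = (21/(12√3)) · (-1) = -7√3/12 m/s
The boat approaches at 7√3/12 ≈ 1.01 m/s.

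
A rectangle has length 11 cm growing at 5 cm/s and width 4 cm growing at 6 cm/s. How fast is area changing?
86 cm²/s

A = lw
dA/dt = w·dl/dt + l·dw/dt = 4·5 + 11·6 = 86 cm²/s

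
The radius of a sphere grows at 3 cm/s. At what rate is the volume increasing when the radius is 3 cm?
108π cm³/s

V = (4/3)πr³
dV/dt = dV/dr · dr/dt = 4πr² · 3
At r = 3: dV/dt = 108π cm³/s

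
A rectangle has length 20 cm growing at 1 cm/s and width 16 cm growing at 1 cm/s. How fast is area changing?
36 cm²/s

A = lw
dA/dt = w·dl/dt + l·dw/dt = 16·1 + 20·1 = 36 cm²/s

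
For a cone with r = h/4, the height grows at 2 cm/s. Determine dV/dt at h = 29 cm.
841π/8 cm³/s

V = (1/3)π(h/4)²h = πh³/48
dV/dt = πh²/16 · 2
At h = 29: dV/dt = 841π/8 cm³/s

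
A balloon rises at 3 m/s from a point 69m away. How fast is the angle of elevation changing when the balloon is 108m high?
0.012603 rad/s

tan(θ) = y/69
sec²(θ) · dθ/dt = (1/69) · dy/dt
dθ/dt = cos²(θ)/69 · 3 = 69/(69² + 108²) · 3
dθ/dt = 0.012603 rad/s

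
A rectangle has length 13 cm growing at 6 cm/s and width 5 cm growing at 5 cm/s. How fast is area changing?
95 cm²/s

A = lw
dA/dt = w·dl/dt + l·dw/dt = 5·6 + 13·5 = 95 cm²/s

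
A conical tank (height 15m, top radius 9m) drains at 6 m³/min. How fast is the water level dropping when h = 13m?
50/(507π) ≈ 0.03139 m/min

r/h = 9/15, so r = (3/5)h
V = (1/3)πr²h = (1/3)π((3/5)h)²h = (3/25)πh³
dV/dh = (9/25)πh²
dh/dt = (dV/dt)/(dV/dh) = -6/((9/25)π·13²) = -50/(507π) m/min
The level is dropping at 50/(507π) ≈ 0.03139 m/min.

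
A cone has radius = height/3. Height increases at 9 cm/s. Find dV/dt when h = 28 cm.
784π cm³/s

V = (1/3)π(h/3)²h = πh³/27
dV/dt = πh²/9 · 9
At h = 28: dV/dt = 784π cm³/s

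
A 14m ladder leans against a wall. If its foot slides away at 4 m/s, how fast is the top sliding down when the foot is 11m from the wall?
44√3/15 ≈ 5.081 m/s

x² + y² = 14²
2x·dx/dt + 2y·dy/dt = 0
dy/dt = -x/y · dx/dt = -11/(5√3) · 4 = -44√3/15 m/s
The top is descending at 44√3/15 ≈ 5.081 m/s.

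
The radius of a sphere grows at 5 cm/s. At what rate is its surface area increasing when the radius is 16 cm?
640π cm²/s

S = 4πr²
dS/dt = dS/dr · dr/dt = 8πr · 5
At r = 16: dS/dt = 640π cm²/s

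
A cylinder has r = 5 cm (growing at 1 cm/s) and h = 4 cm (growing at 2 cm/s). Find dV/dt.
90π cm³/s

V = πr²h
dV/dt = 2πrh·dr/dt + πr²·dh/dt
= 2π(5)(4)(1) + π(5)²(2)
= 90π cm³/s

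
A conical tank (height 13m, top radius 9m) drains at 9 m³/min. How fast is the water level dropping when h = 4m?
169/(144π) ≈ 0.3736 m/min

r/h = 9/13, so r = (9/13)h
V = (1/3)πr²h = (1/3)π((9/13)h)²h = (27/169)πh³
dV/dh = (81/169)πh²
dh/dt = (dV/dt)/(dV/dh) = -9/((81/169)π·4²) = -169/(144π) m/min
The level is dropping at 169/(144π) ≈ 0.3736 m/min.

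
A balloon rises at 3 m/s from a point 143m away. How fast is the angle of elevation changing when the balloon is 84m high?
0.015597 rad/s

tan(θ) = y/143
sec²(θ) · dθ/dt = (1/143) · dy/dt
dθ/dt = cos²(θ)/143 · 3 = 143/(143² + 84²) · 3
dθ/dt = 0.015597 rad/s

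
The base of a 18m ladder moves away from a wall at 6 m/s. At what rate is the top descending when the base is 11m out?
66√203/203 ≈ 4.632 m/s

x² + y² = 18²
2x·dx/dt + 2y·dy/dt = 0
dy/dt = -x/y · dx/dt = -11/√203 · 6 = -66√203/203 m/s
The top is descending at 66√203/203 ≈ 4.632 m/s.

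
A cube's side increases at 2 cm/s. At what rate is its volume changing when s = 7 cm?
294 cm³/s

V = s³
dV/dt = 3s² · ds/dt = 3·7²·2 = 294 cm³/s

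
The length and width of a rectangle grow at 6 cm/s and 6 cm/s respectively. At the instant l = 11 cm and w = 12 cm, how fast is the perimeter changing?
24 cm/s

P = 2(l + w)
dP/dt = 2(dl/dt + dw/dt) = 2(6 + 6) = 24 cm/s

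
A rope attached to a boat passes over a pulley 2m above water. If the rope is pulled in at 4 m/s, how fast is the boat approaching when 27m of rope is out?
108√29/145 ≈ 4.011 m/s

rope² = x² + 2²
x = √(27² - 2²) = 5√29
dx/dt = (rope/x) · d(rope)/dt = (27/(5√29)) · (-4) = -108√29/145 m/s
The boat approaches at 108√29/145 ≈ 4.011 m/s.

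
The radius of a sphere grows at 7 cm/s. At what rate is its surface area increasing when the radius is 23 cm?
1288π cm²/s

S = 4πr²
dS/dt = dS/dr · dr/dt = 8πr · 7
At r = 23: dS/dt = 1288π cm²/s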